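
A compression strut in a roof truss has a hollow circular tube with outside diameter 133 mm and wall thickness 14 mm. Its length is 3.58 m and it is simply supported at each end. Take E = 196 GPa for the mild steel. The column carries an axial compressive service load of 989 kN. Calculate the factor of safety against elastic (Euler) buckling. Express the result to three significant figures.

n ≈ 1.43

Inner diameter d_i = 133 − 2×14 = 105.0 mm
I = π(d_o⁴ − d_i⁴)/64 = π(133⁴ − 105.0⁴)/64 = 9.393×10^6 mm⁴
I = 9.393×10^6 mm⁴ = 9.393×10^-6 m⁴
Effective length L_e = K·L = 1 × 3.58 = 3.580 m
P_cr = π²EI / L_e² = π² × 196×10⁹ × 9.393×10^-6 / 3.580² = 1.418×10^6 N
Factor of safety n = P_cr / P = 1417.7 / 989 = 1.43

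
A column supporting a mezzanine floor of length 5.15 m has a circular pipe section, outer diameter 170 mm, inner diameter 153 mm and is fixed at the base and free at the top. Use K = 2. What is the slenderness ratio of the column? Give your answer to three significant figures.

d_o = 170 mm, d_i = 153 mm
I = π(d_o⁴ − d_i⁴)/64 = π(170⁴ − 153.0⁴)/64 = 1.410×10^7 mm⁴
A = 4.313×10^3 mm²;  r_min = √(I/A) = √(1.410×10^7/4.313×10^3) = 57.18 mm
L_e = K·L = 2 × 5.15 m = 10.30 m = 10300 mm
λ = L_e / r_min = 10300 / 57.18 = 180

λ ≈ 180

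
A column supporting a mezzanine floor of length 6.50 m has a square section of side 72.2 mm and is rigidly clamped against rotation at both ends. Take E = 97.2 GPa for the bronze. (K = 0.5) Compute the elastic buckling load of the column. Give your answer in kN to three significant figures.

I = a⁴/12 = 72.2⁴/12 = 2.264×10^6 mm⁴
I = 2.264×10^6 mm⁴ = 2.264×10^-6 m⁴
Effective length L_e = K·L = 0.5 × 6.50 = 3.250 m
P_cr = π²EI / L_e² = π² × 97.2×10⁹ × 2.264×10^-6 / 3.250² = 2.057×10^5 N

P_cr ≈ 206 kN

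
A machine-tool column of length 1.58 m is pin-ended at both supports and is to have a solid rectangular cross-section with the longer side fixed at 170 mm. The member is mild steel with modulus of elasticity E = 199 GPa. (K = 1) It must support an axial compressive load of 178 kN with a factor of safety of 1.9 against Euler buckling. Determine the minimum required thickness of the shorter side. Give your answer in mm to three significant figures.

Required P_cr = n·P = 1.9 × 178 = 338.2 kN
L_e = K·L = 1 × 1.58 = 1.580 m
Required I = P_cr·L_e²/(π²E) = 3.382×10^5 × 1.580² / (π² × 1.99×10^11) = 4.299×10^-7 m⁴
I_req = 4.299×10^5 mm⁴
Rectangle, weak axis: I_min = h·b³/12 with h = 170 mm fixed  ⇒  b = (12I/h)^(1/3) = 31.2 mm

b ≈ 31.2 mm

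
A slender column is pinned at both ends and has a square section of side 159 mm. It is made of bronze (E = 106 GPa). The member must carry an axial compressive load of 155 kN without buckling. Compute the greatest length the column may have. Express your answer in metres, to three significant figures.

I = a⁴/12 = 159⁴/12 = 5.326×10^7 mm⁴
I = 5.326×10^-5 m⁴
At the buckling limit P_cr = P = 1.550×10^5 N
From P_cr = π²EI/(K·L)²:  L = (1/K)·√(π²EI/P_cr) = (1/1)·√(π²×1.06×10^11×5.326×10^-5/1.550×10^5)
L = 19.0 m

L_max ≈ 19.0 m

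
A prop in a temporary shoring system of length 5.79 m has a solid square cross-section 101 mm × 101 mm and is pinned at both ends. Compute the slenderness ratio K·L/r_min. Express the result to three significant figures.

λ ≈ 199

For a square r = a/√12 = 101/√12 = 29.16 mm
L_e = K·L = 1 × 5.79 m = 5.790 m = 5790.0 mm
λ = L_e / r_min = 5790.0 / 29.16 = 199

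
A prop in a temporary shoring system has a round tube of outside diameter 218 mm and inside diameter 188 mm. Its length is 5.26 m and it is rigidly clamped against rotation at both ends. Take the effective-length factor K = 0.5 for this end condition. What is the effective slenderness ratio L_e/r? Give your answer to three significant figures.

d_o = 218 mm, d_i = 188 mm
I = π(d_o⁴ − d_i⁴)/64 = π(218⁴ − 188.0⁴)/64 = 4.955×10^7 mm⁴
A = 9.566×10^3 mm²;  r_min = √(I/A) = √(4.955×10^7/9.566×10^3) = 71.97 mm
L_e = K·L = 0.5 × 5.26 m = 2.630 m = 2630.0 mm
λ = L_e / r_min = 2630.0 / 71.97 = 36.5

λ ≈ 36.5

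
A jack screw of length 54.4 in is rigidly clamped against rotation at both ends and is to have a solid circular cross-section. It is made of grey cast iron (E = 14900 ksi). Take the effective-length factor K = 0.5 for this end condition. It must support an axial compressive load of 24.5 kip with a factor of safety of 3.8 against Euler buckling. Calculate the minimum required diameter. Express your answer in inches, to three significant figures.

Required P_cr = n·P = 3.8 × 24.5 = 93.10 kip
L_e = K·L = 0.5 × 54.4 = 27.20 in
Required I = P_cr·L_e²/(π²E) = 9.310×10^4 × 27.20² / (π² × 1.49×10^7) = 0.4684 in⁴
Solid circle: I = πd⁴/64  ⇒  d = (64I/π)^(1/4) = (64×0.4684/π)^(1/4) = 1.76 in

d ≈ 1.76 in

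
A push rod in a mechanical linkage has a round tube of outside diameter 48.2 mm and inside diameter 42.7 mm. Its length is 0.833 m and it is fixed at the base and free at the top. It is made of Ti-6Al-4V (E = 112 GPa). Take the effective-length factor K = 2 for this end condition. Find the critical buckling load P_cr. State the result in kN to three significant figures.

P_cr ≈ 40.5 kN

d_o = 48.2 mm, d_i = 42.7 mm
I = π(d_o⁴ − d_i⁴)/64 = π(48.2⁴ − 42.70⁴)/64 = 1.018×10^5 mm⁴
I = 1.018×10^5 mm⁴ = 1.018×10^-7 m⁴
Effective length L_e = K·L = 2 × 0.833 = 1.666 m
P_cr = π²EI / L_e² = π² × 112×10⁹ × 1.018×10^-7 / 1.666² = 4.053×10^4 N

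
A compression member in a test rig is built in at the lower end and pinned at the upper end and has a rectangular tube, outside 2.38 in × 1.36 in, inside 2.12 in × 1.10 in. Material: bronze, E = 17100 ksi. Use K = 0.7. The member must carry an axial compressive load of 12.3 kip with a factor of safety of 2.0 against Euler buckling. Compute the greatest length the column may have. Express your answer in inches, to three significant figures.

Weak-axis I_min = (h_o·b_o³ − h_i·b_i³)/12 with b_o = 1.36, b_i = 1.100 in (shorter outer/inner sides).
I_min = (2.38×1.36³ − 2.120×1.100³)/12 = 0.2638 in⁴
Required critical load P_cr = n·P = 2.0 × 12.3 = 24.60 kip = 2.460×10^4 lb
From P_cr = π²EI/(K·L)²:  L = (1/K)·√(π²EI/P_cr) = (1/0.7)·√(π²×1.71×10^7×0.2638/2.460×10^4)
L = 60.8 in

L_max ≈ 60.8 in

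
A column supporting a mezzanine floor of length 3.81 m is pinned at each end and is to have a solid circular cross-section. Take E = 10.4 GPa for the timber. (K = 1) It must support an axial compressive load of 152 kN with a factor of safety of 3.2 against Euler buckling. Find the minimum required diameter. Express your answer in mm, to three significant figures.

d ≈ 193 mm

Required P_cr = n·P = 3.2 × 152 = 486.4 kN
L_e = K·L = 1 × 3.81 = 3.810 m
Required I = P_cr·L_e²/(π²E) = 4.864×10^5 × 3.810² / (π² × 1.04×10^10) = 6.879×10^-5 m⁴
I_req = 6.879×10^7 mm⁴
Solid circle: I = πd⁴/64  ⇒  d = (64I/π)^(1/4) = (64×6.879×10^7/π)^(1/4) = 193 mm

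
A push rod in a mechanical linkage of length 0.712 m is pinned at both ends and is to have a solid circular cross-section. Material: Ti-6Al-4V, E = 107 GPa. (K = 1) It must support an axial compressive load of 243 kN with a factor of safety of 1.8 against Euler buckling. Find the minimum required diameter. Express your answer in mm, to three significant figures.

Required P_cr = n·P = 1.8 × 243 = 437.4 kN
L_e = K·L = 1 × 0.712 = 0.7120 m
Required I = P_cr·L_e²/(π²E) = 4.374×10^5 × 0.7120² / (π² × 1.07×10^11) = 2.100×10^-7 m⁴
I_req = 2.100×10^5 mm⁴
Solid circle: I = πd⁴/64  ⇒  d = (64I/π)^(1/4) = (64×2.100×10^5/π)^(1/4) = 45.5 mm

d ≈ 45.5 mm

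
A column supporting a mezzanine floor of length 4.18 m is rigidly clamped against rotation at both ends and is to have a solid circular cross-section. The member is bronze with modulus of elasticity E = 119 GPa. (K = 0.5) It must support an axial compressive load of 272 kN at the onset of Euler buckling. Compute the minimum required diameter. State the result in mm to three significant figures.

L_e = K·L = 0.5 × 4.18 = 2.090 m
Required I = P_cr·L_e²/(π²E) = 2.720×10^5 × 2.090² / (π² × 1.19×10^11) = 1.012×10^-6 m⁴
I_req = 1.012×10^6 mm⁴
Solid circle: I = πd⁴/64  ⇒  d = (64I/π)^(1/4) = (64×1.012×10^6/π)^(1/4) = 67.4 mm

d ≈ 67.4 mm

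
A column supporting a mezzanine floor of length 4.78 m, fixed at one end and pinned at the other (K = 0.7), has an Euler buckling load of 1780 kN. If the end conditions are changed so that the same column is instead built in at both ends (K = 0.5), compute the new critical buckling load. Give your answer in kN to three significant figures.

P_cr ∝ 1/K², so P_cr,new = P_cr,old × (K_old/K_new)² = 1780 × (0.7/0.5)²
= 1780 × 1.960 = 3490 kN

P_cr ≈ 3490 kN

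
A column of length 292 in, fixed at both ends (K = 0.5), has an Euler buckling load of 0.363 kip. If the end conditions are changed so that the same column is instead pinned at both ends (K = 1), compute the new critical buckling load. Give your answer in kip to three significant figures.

P_cr ≈ 0.0908 kip

P_cr ∝ 1/K², so P_cr,new = P_cr,old × (K_old/K_new)² = 0.363 × (0.5/1)²
= 0.363 × 0.2500 = 0.0908 kip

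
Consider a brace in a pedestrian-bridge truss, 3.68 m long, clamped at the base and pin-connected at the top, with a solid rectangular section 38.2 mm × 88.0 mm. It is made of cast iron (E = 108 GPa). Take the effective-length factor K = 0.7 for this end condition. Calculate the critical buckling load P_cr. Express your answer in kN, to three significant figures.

P_cr ≈ 65.7 kN

Buckling occurs about the weak axis: I_min = h·b³/12 with b = 38.2 mm (the shorter side).
I_min = 88.0×38.2³/12 = 4.088×10^5 mm⁴
I = 4.088×10^5 mm⁴ = 4.088×10^-7 m⁴
Effective length L_e = K·L = 0.7 × 3.68 = 2.576 m
P_cr = π²EI / L_e² = π² × 108×10⁹ × 4.088×10^-7 / 2.576² = 6.566×10^4 N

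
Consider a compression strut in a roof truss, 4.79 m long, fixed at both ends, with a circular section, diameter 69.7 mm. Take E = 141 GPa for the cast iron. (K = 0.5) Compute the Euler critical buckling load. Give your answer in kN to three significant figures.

P_cr ≈ 281 kN

I = πd⁴/64 = π×69.7⁴/64 = 1.159×10^6 mm⁴
I = 1.159×10^6 mm⁴ = 1.159×10^-6 m⁴
Effective length L_e = K·L = 0.5 × 4.79 = 2.395 m
P_cr = π²EI / L_e² = π² × 141×10⁹ × 1.159×10^-6 / 2.395² = 2.811×10^5 N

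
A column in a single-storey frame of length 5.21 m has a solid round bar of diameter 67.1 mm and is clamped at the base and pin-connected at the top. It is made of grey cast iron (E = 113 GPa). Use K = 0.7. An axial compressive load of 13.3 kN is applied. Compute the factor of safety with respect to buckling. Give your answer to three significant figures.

I = πd⁴/64 = π×67.1⁴/64 = 9.951×10^5 mm⁴
I = 9.951×10^5 mm⁴ = 9.951×10^-7 m⁴
Effective length L_e = K·L = 0.7 × 5.21 = 3.647 m
P_cr = π²EI / L_e² = π² × 113×10⁹ × 9.951×10^-7 / 3.647² = 8.344×10^4 N
Factor of safety n = P_cr / P = 83.439 / 13.3 = 6.27

n ≈ 6.27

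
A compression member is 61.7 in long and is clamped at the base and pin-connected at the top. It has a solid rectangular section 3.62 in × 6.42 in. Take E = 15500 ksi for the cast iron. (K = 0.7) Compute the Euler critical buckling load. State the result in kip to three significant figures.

P_cr ≈ 2080 kip

Buckling occurs about the weak axis: I_min = h·b³/12 with b = 3.62 in (the shorter side).
I_min = 6.42×3.62³/12 = 25.38 in⁴
Effective length L_e = K·L = 0.7 × 61.7 = 43.19 in
P_cr = π²EI / L_e² = π² × 15500×10³ × 25.38 / 43.19² = 2.081×10^6 lb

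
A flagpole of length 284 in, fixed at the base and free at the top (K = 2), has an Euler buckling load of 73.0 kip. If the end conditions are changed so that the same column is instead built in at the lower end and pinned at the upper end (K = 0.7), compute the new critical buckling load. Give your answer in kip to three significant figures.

P_cr ≈ 596 kip

P_cr ∝ 1/K², so P_cr,new = P_cr,old × (K_old/K_new)² = 73.0 × (2/0.7)²
= 73.0 × 8.163 = 596 kip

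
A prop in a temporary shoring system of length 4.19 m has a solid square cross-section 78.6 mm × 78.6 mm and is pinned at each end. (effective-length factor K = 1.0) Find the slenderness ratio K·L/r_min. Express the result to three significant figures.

I = a⁴/12 = 78.6⁴/12 = 3.181×10^6 mm⁴
A = 6.178×10^3 mm²;  r_min = √(I/A) = √(3.181×10^6/6.178×10^3) = 22.69 mm
L_e = K·L = 1 × 4.19 m = 4.190 m = 4190.0 mm
λ = L_e / r_min = 4190.0 / 22.69 = 185

λ ≈ 185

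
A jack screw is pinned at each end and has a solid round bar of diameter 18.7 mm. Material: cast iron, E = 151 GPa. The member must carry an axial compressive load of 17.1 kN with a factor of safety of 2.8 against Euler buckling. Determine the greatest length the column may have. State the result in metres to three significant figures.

L_max ≈ 0.432 m

I = πd⁴/64 = π×18.7⁴/64 = 6.003×10^3 mm⁴
I = 6.003×10^-9 m⁴
Required critical load P_cr = n·P = 2.8 × 17.1 = 47.88 kN = 4.788×10^4 N
From P_cr = π²EI/(K·L)²:  L = (1/K)·√(π²EI/P_cr) = (1/1)·√(π²×1.51×10^11×6.003×10^-9/4.788×10^4)
L = 0.432 m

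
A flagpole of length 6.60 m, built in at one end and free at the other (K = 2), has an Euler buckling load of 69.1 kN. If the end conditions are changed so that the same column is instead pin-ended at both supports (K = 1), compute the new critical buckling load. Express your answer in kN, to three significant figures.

P_cr ≈ 276 kN

P_cr ∝ 1/K², so P_cr,new = P_cr,old × (K_old/K_new)² = 69.1 × (2/1)²
= 69.1 × 4.000 = 276 kN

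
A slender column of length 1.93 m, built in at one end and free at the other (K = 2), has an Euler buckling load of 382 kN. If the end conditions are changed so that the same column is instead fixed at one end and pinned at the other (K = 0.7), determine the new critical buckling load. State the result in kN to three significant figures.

P_cr ∝ 1/K², so P_cr,new = P_cr,old × (K_old/K_new)² = 382 × (2/0.7)²
= 382 × 8.163 = 3120 kN

P_cr ≈ 3120 kN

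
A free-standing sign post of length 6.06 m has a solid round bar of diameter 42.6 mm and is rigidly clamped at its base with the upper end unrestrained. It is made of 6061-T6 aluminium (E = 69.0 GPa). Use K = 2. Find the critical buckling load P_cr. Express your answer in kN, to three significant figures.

I = πd⁴/64 = π×42.6⁴/64 = 1.617×10^5 mm⁴
I = 1.617×10^5 mm⁴ = 1.617×10^-7 m⁴
Effective length L_e = K·L = 2 × 6.06 = 12.12 m
P_cr = π²EI / L_e² = π² × 69.0×10⁹ × 1.617×10^-7 / 12.12² = 749.5 N

P_cr ≈ 0.749 kN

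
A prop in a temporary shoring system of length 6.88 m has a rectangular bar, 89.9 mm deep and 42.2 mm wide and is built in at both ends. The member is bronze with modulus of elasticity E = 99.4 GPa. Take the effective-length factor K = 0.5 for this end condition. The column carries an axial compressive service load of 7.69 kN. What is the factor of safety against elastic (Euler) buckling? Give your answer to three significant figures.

Buckling occurs about the weak axis: I_min = h·b³/12 with b = 42.2 mm (the shorter side).
I_min = 89.9×42.2³/12 = 5.630×10^5 mm⁴
I = 5.630×10^5 mm⁴ = 5.630×10^-7 m⁴
Effective length L_e = K·L = 0.5 × 6.88 = 3.440 m
P_cr = π²EI / L_e² = π² × 99.4×10⁹ × 5.630×10^-7 / 3.440² = 4.668×10^4 N
Factor of safety n = P_cr / P = 46.675 / 7.69 = 6.07

n ≈ 6.07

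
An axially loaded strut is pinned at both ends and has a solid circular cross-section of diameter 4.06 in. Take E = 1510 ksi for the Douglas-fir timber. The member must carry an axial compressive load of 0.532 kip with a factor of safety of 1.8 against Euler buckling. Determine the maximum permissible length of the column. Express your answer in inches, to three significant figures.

I = πd⁴/64 = π×4.06⁴/64 = 13.34 in⁴
Required critical load P_cr = n·P = 1.8 × 0.532 = 0.9576 kip = 957.6 lb
From P_cr = π²EI/(K·L)²:  L = (1/K)·√(π²EI/P_cr) = (1/1)·√(π²×1.51×10^6×13.34/957.6)
L = 456 in

L_max ≈ 456 in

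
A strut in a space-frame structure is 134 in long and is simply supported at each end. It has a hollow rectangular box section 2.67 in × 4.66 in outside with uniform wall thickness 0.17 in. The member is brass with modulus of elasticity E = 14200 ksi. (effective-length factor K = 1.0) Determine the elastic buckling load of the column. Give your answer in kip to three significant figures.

P_cr ≈ 22.1 kip

Inner dimensions: h_i = 4.66 − 2×0.17 = 4.320 in, b_i = 2.67 − 2×0.17 = 2.330 in
Weak-axis I_min = (h_o·b_o³ − h_i·b_i³)/12 with b_o = 2.67, b_i = 2.330 in (shorter outer/inner sides).
I_min = (4.66×2.67³ − 4.320×2.330³)/12 = 2.838 in⁴
Effective length L_e = K·L = 1 × 134 = 134.0 in
P_cr = π²EI / L_e² = π² × 14200×10³ × 2.838 / 134.0² = 2.215×10^4 lb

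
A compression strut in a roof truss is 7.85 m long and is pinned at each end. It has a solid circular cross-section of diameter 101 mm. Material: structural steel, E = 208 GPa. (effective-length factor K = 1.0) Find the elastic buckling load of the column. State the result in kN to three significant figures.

P_cr ≈ 170 kN

I = πd⁴/64 = π×101⁴/64 = 5.108×10^6 mm⁴
I = 5.108×10^6 mm⁴ = 5.108×10^-6 m⁴
Effective length L_e = K·L = 1 × 7.85 = 7.850 m
P_cr = π²EI / L_e² = π² × 208×10⁹ × 5.108×10^-6 / 7.850² = 1.702×10^5 N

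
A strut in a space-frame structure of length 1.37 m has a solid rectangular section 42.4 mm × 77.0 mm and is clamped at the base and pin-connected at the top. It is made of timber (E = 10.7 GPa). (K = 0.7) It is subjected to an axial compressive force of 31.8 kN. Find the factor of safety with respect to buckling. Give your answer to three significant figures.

n ≈ 1.77

Buckling occurs about the weak axis: I_min = h·b³/12 with b = 42.4 mm (the shorter side).
I_min = 77.0×42.4³/12 = 4.891×10^5 mm⁴
I = 4.891×10^5 mm⁴ = 4.891×10^-7 m⁴
Effective length L_e = K·L = 0.7 × 1.37 = 0.9590 m
P_cr = π²EI / L_e² = π² × 10.7×10⁹ × 4.891×10^-7 / 0.9590² = 5.616×10^4 N
Factor of safety n = P_cr / P = 56.163 / 31.8 = 1.77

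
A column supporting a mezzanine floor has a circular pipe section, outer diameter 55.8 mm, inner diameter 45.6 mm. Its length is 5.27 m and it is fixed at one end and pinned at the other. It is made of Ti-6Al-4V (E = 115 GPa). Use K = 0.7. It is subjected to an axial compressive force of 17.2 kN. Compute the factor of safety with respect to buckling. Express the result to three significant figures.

n ≈ 1.28

d_o = 55.8 mm, d_i = 45.6 mm
I = π(d_o⁴ − d_i⁴)/64 = π(55.8⁴ − 45.60⁴)/64 = 2.636×10^5 mm⁴
I = 2.636×10^5 mm⁴ = 2.636×10^-7 m⁴
Effective length L_e = K·L = 0.7 × 5.27 = 3.689 m
P_cr = π²EI / L_e² = π² × 115×10⁹ × 2.636×10^-7 / 3.689² = 2.199×10^4 N
Factor of safety n = P_cr / P = 21.989 / 17.2 = 1.28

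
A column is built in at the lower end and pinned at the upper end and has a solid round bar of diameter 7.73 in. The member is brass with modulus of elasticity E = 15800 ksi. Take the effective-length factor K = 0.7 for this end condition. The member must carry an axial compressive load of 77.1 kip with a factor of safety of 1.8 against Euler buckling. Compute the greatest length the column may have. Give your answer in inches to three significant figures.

I = πd⁴/64 = π×7.73⁴/64 = 175.3 in⁴
Required critical load P_cr = n·P = 1.8 × 77.1 = 138.8 kip = 1.388×10^5 lb
From P_cr = π²EI/(K·L)²:  L = (1/K)·√(π²EI/P_cr) = (1/0.7)·√(π²×1.58×10^7×175.3/1.388×10^5)
L = 634 in

L_max ≈ 634 in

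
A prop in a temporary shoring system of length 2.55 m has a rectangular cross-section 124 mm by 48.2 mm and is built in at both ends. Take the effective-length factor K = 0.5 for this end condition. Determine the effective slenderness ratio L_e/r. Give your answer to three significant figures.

For a rectangle r_min = b/√12 = 48.2/√12 = 13.91 mm
L_e = K·L = 0.5 × 2.55 m = 1.275 m = 1275.0 mm
λ = L_e / r_min = 1275.0 / 13.91 = 91.6

λ ≈ 91.6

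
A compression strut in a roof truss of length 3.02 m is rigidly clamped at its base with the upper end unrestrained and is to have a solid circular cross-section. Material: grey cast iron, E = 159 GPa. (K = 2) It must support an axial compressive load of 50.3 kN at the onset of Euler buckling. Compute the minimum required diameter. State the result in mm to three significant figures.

d ≈ 69.9 mm

L_e = K·L = 2 × 3.02 = 6.040 m
Required I = P_cr·L_e²/(π²E) = 5.030×10^4 × 6.040² / (π² × 1.59×10^11) = 1.169×10^-6 m⁴
I_req = 1.169×10^6 mm⁴
Solid circle: I = πd⁴/64  ⇒  d = (64I/π)^(1/4) = (64×1.169×10^6/π)^(1/4) = 69.9 mm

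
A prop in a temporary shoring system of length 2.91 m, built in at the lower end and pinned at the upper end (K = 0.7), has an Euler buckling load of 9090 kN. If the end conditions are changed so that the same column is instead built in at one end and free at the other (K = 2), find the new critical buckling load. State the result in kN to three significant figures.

P_cr ≈ 1110 kN

P_cr ∝ 1/K², so P_cr,new = P_cr,old × (K_old/K_new)² = 9090 × (0.7/2)²
= 9090 × 0.1225 = 1110 kN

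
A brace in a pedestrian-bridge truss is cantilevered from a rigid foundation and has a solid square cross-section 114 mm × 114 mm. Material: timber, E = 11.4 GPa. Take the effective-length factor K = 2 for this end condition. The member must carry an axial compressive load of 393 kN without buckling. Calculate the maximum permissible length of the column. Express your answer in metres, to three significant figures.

I = a⁴/12 = 114⁴/12 = 1.407×10^7 mm⁴
I = 1.407×10^-5 m⁴
At the buckling limit P_cr = P = 3.930×10^5 N
From P_cr = π²EI/(K·L)²:  L = (1/K)·√(π²EI/P_cr) = (1/2)·√(π²×1.14×10^10×1.407×10^-5/3.930×10^5)
L = 1.00 m

L_max ≈ 1.00 m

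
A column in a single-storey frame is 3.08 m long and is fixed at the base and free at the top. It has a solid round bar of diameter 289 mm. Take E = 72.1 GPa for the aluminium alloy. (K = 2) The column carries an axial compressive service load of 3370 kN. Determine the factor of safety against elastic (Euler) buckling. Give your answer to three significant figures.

n ≈ 1.91

I = πd⁴/64 = π×289⁴/64 = 3.424×10^8 mm⁴
I = 3.424×10^8 mm⁴ = 3.424×10^-4 m⁴
Effective length L_e = K·L = 2 × 3.08 = 6.160 m
P_cr = π²EI / L_e² = π² × 72.1×10⁹ × 3.424×10^-4 / 6.160² = 6.421×10^6 N
Factor of safety n = P_cr / P = 6421.5 / 3370 = 1.91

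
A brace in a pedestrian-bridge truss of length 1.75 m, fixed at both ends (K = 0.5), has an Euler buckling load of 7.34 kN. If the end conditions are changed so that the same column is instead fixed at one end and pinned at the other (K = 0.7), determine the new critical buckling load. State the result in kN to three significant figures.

P_cr ≈ 3.74 kN

P_cr ∝ 1/K², so P_cr,new = P_cr,old × (K_old/K_new)² = 7.34 × (0.5/0.7)²
= 7.34 × 0.5102 = 3.74 kN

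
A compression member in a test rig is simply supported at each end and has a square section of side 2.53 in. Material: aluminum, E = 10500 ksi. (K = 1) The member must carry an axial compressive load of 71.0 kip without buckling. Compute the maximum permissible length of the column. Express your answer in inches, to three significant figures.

I = a⁴/12 = 2.53⁴/12 = 3.414 in⁴
At the buckling limit P_cr = P = 7.100×10^4 lb
From P_cr = π²EI/(K·L)²:  L = (1/K)·√(π²EI/P_cr) = (1/1)·√(π²×1.05×10^7×3.414/7.100×10^4)
L = 70.6 in

L_max ≈ 70.6 in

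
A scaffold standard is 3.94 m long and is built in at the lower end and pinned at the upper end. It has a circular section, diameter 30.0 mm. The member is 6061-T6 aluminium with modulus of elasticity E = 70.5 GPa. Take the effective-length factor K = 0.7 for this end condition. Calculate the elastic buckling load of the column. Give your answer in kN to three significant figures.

I = πd⁴/64 = π×30.0⁴/64 = 3.976×10^4 mm⁴
I = 3.976×10^4 mm⁴ = 3.976×10^-8 m⁴
Effective length L_e = K·L = 0.7 × 3.94 = 2.758 m
P_cr = π²EI / L_e² = π² × 70.5×10⁹ × 3.976×10^-8 / 2.758² = 3.637×10^3 N

P_cr ≈ 3.64 kN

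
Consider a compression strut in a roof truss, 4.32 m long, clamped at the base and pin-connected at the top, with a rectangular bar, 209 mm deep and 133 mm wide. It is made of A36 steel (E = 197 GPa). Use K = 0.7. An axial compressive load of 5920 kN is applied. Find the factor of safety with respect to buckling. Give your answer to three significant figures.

Buckling occurs about the weak axis: I_min = h·b³/12 with b = 133 mm (the shorter side).
I_min = 209×133³/12 = 4.098×10^7 mm⁴
I = 4.098×10^7 mm⁴ = 4.098×10^-5 m⁴
Effective length L_e = K·L = 0.7 × 4.32 = 3.024 m
P_cr = π²EI / L_e² = π² × 197×10⁹ × 4.098×10^-5 / 3.024² = 8.712×10^6 N
Factor of safety n = P_cr / P = 8712.1 / 5920 = 1.47

n ≈ 1.47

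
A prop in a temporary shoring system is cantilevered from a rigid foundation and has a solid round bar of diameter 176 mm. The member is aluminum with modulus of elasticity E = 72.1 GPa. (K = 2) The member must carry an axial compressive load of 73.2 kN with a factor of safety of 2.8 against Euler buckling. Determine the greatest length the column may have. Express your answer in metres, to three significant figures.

L_max ≈ 6.39 m

I = πd⁴/64 = π×176⁴/64 = 4.710×10^7 mm⁴
I = 4.710×10^-5 m⁴
Required critical load P_cr = n·P = 2.8 × 73.2 = 205.0 kN = 2.050×10^5 N
From P_cr = π²EI/(K·L)²:  L = (1/K)·√(π²EI/P_cr) = (1/2)·√(π²×7.21×10^10×4.710×10^-5/2.050×10^5)
L = 6.39 m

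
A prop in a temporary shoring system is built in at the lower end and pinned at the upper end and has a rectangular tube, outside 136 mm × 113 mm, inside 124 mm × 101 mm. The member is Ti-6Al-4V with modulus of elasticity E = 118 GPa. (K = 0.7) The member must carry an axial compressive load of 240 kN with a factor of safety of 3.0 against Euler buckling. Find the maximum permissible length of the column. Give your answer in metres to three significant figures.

Weak-axis I_min = (h_o·b_o³ − h_i·b_i³)/12 with b_o = 113, b_i = 101.0 mm (shorter outer/inner sides).
I_min = (136×113³ − 124.0×101.0³)/12 = 5.706×10^6 mm⁴
I = 5.706×10^-6 m⁴
Required critical load P_cr = n·P = 3.0 × 240 = 720.0 kN = 7.200×10^5 N
From P_cr = π²EI/(K·L)²:  L = (1/K)·√(π²EI/P_cr) = (1/0.7)·√(π²×1.18×10^11×5.706×10^-6/7.200×10^5)
L = 4.34 m

L_max ≈ 4.34 m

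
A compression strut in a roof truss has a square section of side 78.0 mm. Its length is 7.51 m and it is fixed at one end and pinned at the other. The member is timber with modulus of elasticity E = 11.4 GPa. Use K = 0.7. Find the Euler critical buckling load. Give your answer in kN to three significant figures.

P_cr ≈ 12.6 kN

I = a⁴/12 = 78.0⁴/12 = 3.085×10^6 mm⁴
I = 3.085×10^6 mm⁴ = 3.085×10^-6 m⁴
Effective length L_e = K·L = 0.7 × 7.51 = 5.257 m
P_cr = π²EI / L_e² = π² × 11.4×10⁹ × 3.085×10^-6 / 5.257² = 1.256×10^4 N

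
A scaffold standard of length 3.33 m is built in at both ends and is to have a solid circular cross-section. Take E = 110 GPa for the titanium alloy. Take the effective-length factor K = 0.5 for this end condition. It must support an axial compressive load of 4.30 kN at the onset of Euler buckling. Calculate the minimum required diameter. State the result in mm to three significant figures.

L_e = K·L = 0.5 × 3.33 = 1.665 m
Required I = P_cr·L_e²/(π²E) = 4.300×10^3 × 1.665² / (π² × 1.10×10^11) = 1.098×10^-8 m⁴
I_req = 1.098×10^4 mm⁴
Solid circle: I = πd⁴/64  ⇒  d = (64I/π)^(1/4) = (64×1.098×10^4/π)^(1/4) = 21.7 mm

d ≈ 21.7 mm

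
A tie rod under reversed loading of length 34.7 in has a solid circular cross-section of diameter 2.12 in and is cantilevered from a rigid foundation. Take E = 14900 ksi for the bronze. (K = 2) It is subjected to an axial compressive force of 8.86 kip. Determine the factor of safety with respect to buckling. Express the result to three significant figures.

n ≈ 3.42

I = πd⁴/64 = π×2.12⁴/64 = 0.9915 in⁴
Effective length L_e = K·L = 2 × 34.7 = 69.40 in
P_cr = π²EI / L_e² = π² × 14900×10³ × 0.9915 / 69.40² = 3.027×10^4 lb
Factor of safety n = P_cr / P = 30.275 / 8.86 = 3.42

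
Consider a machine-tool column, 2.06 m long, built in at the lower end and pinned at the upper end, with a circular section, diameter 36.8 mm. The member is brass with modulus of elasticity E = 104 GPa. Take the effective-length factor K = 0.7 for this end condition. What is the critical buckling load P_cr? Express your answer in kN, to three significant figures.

P_cr ≈ 44.4 kN

I = πd⁴/64 = π×36.8⁴/64 = 9.002×10^4 mm⁴
I = 9.002×10^4 mm⁴ = 9.002×10^-8 m⁴
Effective length L_e = K·L = 0.7 × 2.06 = 1.442 m
P_cr = π²EI / L_e² = π² × 104×10⁹ × 9.002×10^-8 / 1.442² = 4.444×10^4 N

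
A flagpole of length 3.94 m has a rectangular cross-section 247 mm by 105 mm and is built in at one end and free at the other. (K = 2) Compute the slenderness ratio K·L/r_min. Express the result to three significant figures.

Buckling occurs about the weak axis: I_min = h·b³/12 with b = 105 mm (the shorter side).
I_min = 247×105³/12 = 2.383×10^7 mm⁴
A = 2.594×10^4 mm²;  r_min = √(I/A) = √(2.383×10^7/2.594×10^4) = 30.31 mm
L_e = K·L = 2 × 3.94 m = 7.880 m = 7880.0 mm
λ = L_e / r_min = 7880.0 / 30.31 = 260

λ ≈ 260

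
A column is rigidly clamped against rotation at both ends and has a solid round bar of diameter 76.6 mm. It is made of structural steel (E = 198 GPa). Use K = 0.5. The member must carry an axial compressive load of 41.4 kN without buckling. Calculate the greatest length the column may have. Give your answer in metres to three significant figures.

I = πd⁴/64 = π×76.6⁴/64 = 1.690×10^6 mm⁴
I = 1.690×10^-6 m⁴
At the buckling limit P_cr = P = 4.140×10^4 N
From P_cr = π²EI/(K·L)²:  L = (1/K)·√(π²EI/P_cr) = (1/0.5)·√(π²×1.98×10^11×1.690×10^-6/4.140×10^4)
L = 17.9 m

L_max ≈ 17.9 m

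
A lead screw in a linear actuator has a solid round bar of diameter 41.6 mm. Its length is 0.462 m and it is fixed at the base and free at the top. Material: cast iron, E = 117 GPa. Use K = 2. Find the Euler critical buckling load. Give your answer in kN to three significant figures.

I = πd⁴/64 = π×41.6⁴/64 = 1.470×10^5 mm⁴
I = 1.470×10^5 mm⁴ = 1.470×10^-7 m⁴
Effective length L_e = K·L = 2 × 0.462 = 0.9240 m
P_cr = π²EI / L_e² = π² × 117×10⁹ × 1.470×10^-7 / 0.9240² = 1.988×10^5 N

P_cr ≈ 199 kN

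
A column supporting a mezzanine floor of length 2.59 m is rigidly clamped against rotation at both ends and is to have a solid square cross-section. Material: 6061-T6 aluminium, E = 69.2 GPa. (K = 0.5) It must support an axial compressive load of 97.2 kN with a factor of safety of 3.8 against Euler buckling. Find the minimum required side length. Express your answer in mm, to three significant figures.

a ≈ 57.4 mm

Required P_cr = n·P = 3.8 × 97.2 = 369.4 kN
L_e = K·L = 0.5 × 2.59 = 1.295 m
Required I = P_cr·L_e²/(π²E) = 3.694×10^5 × 1.295² / (π² × 6.92×10^10) = 9.070×10^-7 m⁴
I_req = 9.070×10^5 mm⁴
Solid square: I = a⁴/12  ⇒  a = (12I)^(1/4) = (12×9.070×10^5)^(1/4) = 57.4 mm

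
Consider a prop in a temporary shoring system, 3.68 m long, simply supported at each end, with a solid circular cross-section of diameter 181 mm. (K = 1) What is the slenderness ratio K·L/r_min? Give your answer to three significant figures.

For a solid circle r = d/4 = 181/4 = 45.25 mm
L_e = K·L = 1 × 3.68 m = 3.680 m = 3680.0 mm
λ = L_e / r_min = 3680.0 / 45.25 = 81.3

λ ≈ 81.3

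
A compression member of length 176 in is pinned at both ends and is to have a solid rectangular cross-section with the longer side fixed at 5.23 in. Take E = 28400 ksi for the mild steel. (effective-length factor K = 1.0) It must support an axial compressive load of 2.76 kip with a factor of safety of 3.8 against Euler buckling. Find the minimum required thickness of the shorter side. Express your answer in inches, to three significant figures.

Required P_cr = n·P = 3.8 × 2.76 = 10.49 kip
L_e = K·L = 1 × 176 = 176.0 in
Required I = P_cr·L_e²/(π²E) = 1.049×10^4 × 176.0² / (π² × 2.84×10^7) = 1.159 in⁴
Rectangle, weak axis: I_min = h·b³/12 with h = 5.23 in fixed  ⇒  b = (12I/h)^(1/3) = 1.39 in

b ≈ 1.39 in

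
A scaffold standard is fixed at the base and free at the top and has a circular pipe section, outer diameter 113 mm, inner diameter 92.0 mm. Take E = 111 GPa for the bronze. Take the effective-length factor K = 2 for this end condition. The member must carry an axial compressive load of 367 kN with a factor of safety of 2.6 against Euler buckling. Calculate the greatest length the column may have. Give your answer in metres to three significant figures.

L_max ≈ 1.13 m

d_o = 113 mm, d_i = 92.0 mm
I = π(d_o⁴ − d_i⁴)/64 = π(113⁴ − 92.00⁴)/64 = 4.487×10^6 mm⁴
I = 4.487×10^-6 m⁴
Required critical load P_cr = n·P = 2.6 × 367 = 954.2 kN = 9.542×10^5 N
From P_cr = π²EI/(K·L)²:  L = (1/K)·√(π²EI/P_cr) = (1/2)·√(π²×1.11×10^11×4.487×10^-6/9.542×10^5)
L = 1.13 m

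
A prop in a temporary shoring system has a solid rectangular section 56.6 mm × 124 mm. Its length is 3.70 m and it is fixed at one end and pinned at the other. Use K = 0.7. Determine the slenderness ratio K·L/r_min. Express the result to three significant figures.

Buckling occurs about the weak axis: I_min = h·b³/12 with b = 56.6 mm (the shorter side).
I_min = 124×56.6³/12 = 1.874×10^6 mm⁴
A = 7.018×10^3 mm²;  r_min = √(I/A) = √(1.874×10^6/7.018×10^3) = 16.34 mm
L_e = K·L = 0.7 × 3.70 m = 2.590 m = 2590.0 mm
λ = L_e / r_min = 2590.0 / 16.34 = 159

λ ≈ 159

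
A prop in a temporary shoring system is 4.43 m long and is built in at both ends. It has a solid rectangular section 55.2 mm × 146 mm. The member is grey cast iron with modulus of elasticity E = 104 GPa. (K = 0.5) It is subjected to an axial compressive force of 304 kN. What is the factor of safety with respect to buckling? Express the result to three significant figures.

Buckling occurs about the weak axis: I_min = h·b³/12 with b = 55.2 mm (the shorter side).
I_min = 146×55.2³/12 = 2.046×10^6 mm⁴
I = 2.046×10^6 mm⁴ = 2.046×10^-6 m⁴
Effective length L_e = K·L = 0.5 × 4.43 = 2.215 m
P_cr = π²EI / L_e² = π² × 104×10⁹ × 2.046×10^-6 / 2.215² = 4.281×10^5 N
Factor of safety n = P_cr / P = 428.13 / 304 = 1.41

n ≈ 1.41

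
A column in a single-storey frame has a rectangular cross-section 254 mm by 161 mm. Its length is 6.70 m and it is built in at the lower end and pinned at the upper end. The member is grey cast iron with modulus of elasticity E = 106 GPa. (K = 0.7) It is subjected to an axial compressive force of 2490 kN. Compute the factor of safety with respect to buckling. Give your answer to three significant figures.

n ≈ 1.69

Buckling occurs about the weak axis: I_min = h·b³/12 with b = 161 mm (the shorter side).
I_min = 254×161³/12 = 8.833×10^7 mm⁴
I = 8.833×10^7 mm⁴ = 8.833×10^-5 m⁴
Effective length L_e = K·L = 0.7 × 6.70 = 4.690 m
P_cr = π²EI / L_e² = π² × 106×10⁹ × 8.833×10^-5 / 4.690² = 4.201×10^6 N
Factor of safety n = P_cr / P = 4201.4 / 2490 = 1.69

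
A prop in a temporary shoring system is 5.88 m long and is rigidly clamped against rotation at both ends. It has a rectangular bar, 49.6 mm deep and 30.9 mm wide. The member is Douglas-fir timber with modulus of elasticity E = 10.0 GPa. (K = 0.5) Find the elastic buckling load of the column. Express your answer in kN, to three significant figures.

Buckling occurs about the weak axis: I_min = h·b³/12 with b = 30.9 mm (the shorter side).
I_min = 49.6×30.9³/12 = 1.219×10^5 mm⁴
I = 1.219×10^5 mm⁴ = 1.219×10^-7 m⁴
Effective length L_e = K·L = 0.5 × 5.88 = 2.940 m
P_cr = π²EI / L_e² = π² × 10.0×10⁹ × 1.219×10^-7 / 2.940² = 1.392×10^3 N

P_cr ≈ 1.39 kN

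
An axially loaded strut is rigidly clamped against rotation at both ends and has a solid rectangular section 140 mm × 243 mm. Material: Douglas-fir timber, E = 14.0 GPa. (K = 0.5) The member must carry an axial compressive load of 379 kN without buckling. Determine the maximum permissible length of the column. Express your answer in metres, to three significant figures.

L_max ≈ 9.00 m

Buckling occurs about the weak axis: I_min = h·b³/12 with b = 140 mm (the shorter side).
I_min = 243×140³/12 = 5.557×10^7 mm⁴
I = 5.557×10^-5 m⁴
At the buckling limit P_cr = P = 3.790×10^5 N
From P_cr = π²EI/(K·L)²:  L = (1/K)·√(π²EI/P_cr) = (1/0.5)·√(π²×1.40×10^10×5.557×10^-5/3.790×10^5)
L = 9.00 m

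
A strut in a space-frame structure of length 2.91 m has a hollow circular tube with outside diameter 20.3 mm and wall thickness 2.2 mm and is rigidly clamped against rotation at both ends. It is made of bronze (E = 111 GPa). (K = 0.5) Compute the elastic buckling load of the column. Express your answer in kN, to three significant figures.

P_cr ≈ 2.69 kN

Inner diameter d_i = 20.3 − 2×2.2 = 15.90 mm
I = π(d_o⁴ − d_i⁴)/64 = π(20.3⁴ − 15.90⁴)/64 = 5.199×10^3 mm⁴
I = 5.199×10^3 mm⁴ = 5.199×10^-9 m⁴
Effective length L_e = K·L = 0.5 × 2.91 = 1.455 m
P_cr = π²EI / L_e² = π² × 111×10⁹ × 5.199×10^-9 / 1.455² = 2.690×10^3 N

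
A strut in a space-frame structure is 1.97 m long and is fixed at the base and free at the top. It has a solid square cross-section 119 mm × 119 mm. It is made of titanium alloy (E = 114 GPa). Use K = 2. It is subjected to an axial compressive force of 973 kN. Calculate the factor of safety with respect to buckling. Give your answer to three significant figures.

n ≈ 1.24

I = a⁴/12 = 119⁴/12 = 1.671×10^7 mm⁴
I = 1.671×10^7 mm⁴ = 1.671×10^-5 m⁴
Effective length L_e = K·L = 2 × 1.97 = 3.940 m
P_cr = π²EI / L_e² = π² × 114×10⁹ × 1.671×10^-5 / 3.940² = 1.211×10^6 N
Factor of safety n = P_cr / P = 1211.2 / 973 = 1.24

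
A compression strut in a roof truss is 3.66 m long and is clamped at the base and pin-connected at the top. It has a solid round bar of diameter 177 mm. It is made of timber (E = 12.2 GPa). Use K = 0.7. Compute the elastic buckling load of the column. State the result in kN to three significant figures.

P_cr ≈ 884 kN

I = πd⁴/64 = π×177⁴/64 = 4.818×10^7 mm⁴
I = 4.818×10^7 mm⁴ = 4.818×10^-5 m⁴
Effective length L_e = K·L = 0.7 × 3.66 = 2.562 m
P_cr = π²EI / L_e² = π² × 12.2×10⁹ × 4.818×10^-5 / 2.562² = 8.838×10^5 N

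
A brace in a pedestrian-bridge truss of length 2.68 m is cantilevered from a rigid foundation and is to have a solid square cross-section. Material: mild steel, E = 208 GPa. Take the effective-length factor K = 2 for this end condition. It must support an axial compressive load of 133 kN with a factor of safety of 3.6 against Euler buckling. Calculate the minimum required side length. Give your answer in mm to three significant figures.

Required P_cr = n·P = 3.6 × 133 = 478.8 kN
L_e = K·L = 2 × 2.68 = 5.360 m
Required I = P_cr·L_e²/(π²E) = 4.788×10^5 × 5.360² / (π² × 2.08×10^11) = 6.701×10^-6 m⁴
I_req = 6.701×10^6 mm⁴
Solid square: I = a⁴/12  ⇒  a = (12I)^(1/4) = (12×6.701×10^6)^(1/4) = 94.7 mm

a ≈ 94.7 mm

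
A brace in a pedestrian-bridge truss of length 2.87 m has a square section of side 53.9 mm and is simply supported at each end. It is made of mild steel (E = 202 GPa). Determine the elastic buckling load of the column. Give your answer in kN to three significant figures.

I = a⁴/12 = 53.9⁴/12 = 7.034×10^5 mm⁴
I = 7.034×10^5 mm⁴ = 7.034×10^-7 m⁴
Effective length L_e = K·L = 1 × 2.87 = 2.870 m
P_cr = π²EI / L_e² = π² × 202×10⁹ × 7.034×10^-7 / 2.870² = 1.702×10^5 N

P_cr ≈ 170 kN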